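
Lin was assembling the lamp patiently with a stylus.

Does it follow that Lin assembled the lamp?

no

'was assembling' is progressive; for an accomplishment like 'assemble the lamp', it doesn't entail completion.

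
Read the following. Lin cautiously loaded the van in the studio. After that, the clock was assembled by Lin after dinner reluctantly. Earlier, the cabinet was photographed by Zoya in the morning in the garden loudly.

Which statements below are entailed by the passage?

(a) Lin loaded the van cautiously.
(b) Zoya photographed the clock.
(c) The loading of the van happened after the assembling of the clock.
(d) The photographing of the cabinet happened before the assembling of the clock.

(a), (d)

(a) Entailed — dropping 'in the studio' leaves a sub-description the original still satisfies.
(b) Not entailed — Zoya photographed the cabinet, not the clock; the clock belongs to the assembling event.
(c) Not entailed — the narrative places the loading before the assembling, not after.
(d) Entailed — the narrative places the photographing before the assembling.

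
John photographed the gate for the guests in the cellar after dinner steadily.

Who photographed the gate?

'John' marks the agent of the photographing event.

John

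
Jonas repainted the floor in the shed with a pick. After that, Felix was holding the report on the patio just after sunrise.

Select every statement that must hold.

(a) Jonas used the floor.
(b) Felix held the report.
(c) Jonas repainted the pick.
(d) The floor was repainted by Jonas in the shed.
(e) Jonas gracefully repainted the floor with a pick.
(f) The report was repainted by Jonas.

(b), (d)

(a) Not entailed — the floor is the patient, not an instrument — Jonas used a pick.
(b) Entailed — 'hold' is an activity; 'was holding' entails that some holding happened, so 'held' holds.
(c) Not entailed — the pick is the instrument, not what was repainted.
(d) Entailed — every conjunct here is already in the original repainting event.
(e) Not entailed — 'gracefully' adds information not in the original event.
(f) Not entailed — Jonas repainted the floor, not the report; the report belongs to the holding event.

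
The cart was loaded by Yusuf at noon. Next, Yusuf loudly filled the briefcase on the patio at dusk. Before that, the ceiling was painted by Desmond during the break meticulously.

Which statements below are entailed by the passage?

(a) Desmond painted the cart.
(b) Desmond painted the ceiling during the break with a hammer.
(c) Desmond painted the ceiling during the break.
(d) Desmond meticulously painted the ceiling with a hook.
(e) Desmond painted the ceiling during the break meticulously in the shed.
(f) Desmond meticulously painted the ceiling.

(a) Not entailed — Desmond painted the ceiling, not the cart; the cart belongs to the loading event.
(b) Not entailed — 'with a hammer' adds information not in the original event.
(c) Entailed — the original entails any weakening of itself; this just drops 'meticulously'.
(d) Not entailed — 'with a hook' adds information not in the original event.
(e) Not entailed — 'in the shed' adds information not in the original event.
(f) Entailed — the original entails any weakening of itself; this just drops 'during the break'.

(c), (f)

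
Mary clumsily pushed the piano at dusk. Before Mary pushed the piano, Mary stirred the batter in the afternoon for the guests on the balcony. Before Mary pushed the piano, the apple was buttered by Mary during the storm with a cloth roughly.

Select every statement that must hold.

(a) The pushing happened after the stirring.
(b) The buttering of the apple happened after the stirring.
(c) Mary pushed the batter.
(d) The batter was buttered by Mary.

(a) Entailed — the narrative places the stirring before the pushing.
(b) Not entailed — the narrative doesn't order the stirring relative to the buttering.
(c) Not entailed — Mary pushed the piano, not the batter; the batter belongs to the stirring event.
(d) Not entailed — Mary buttered the apple, not the batter; the batter belongs to the stirring event.

(a)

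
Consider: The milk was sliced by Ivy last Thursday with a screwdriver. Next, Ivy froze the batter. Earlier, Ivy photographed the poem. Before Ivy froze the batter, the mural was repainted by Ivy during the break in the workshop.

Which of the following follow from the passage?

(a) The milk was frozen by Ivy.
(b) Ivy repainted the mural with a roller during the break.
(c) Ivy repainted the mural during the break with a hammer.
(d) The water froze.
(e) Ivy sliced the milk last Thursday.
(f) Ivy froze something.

(a) Not entailed — Ivy froze the batter, not the milk; the milk belongs to the slicing event.
(b) Not entailed — 'with a roller' adds information not in the original event.
(c) Not entailed — 'with a hammer' adds information not in the original event.
(d) Not entailed — the batter is what froze, not the water.
(e) Entailed — every conjunct here is already in the original slicing event.
(f) Entailed — every conjunct here is already in the original freezing event.

(e), (f)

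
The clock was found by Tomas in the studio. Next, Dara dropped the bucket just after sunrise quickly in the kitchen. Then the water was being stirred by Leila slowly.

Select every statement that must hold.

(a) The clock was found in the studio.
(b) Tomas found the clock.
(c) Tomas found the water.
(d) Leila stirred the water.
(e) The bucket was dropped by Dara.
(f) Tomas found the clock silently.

(a) Entailed — the original entails any weakening of itself; this just generalizes the agent.
(b) Entailed — dropping 'in the studio' leaves a sub-description the original still satisfies.
(c) Not entailed — Tomas found the clock, not the water; the water belongs to the stirring event.
(d) Entailed — 'stir' is an activity; 'was stirring' entails that some stirring happened, so 'stirred' holds.
(e) Entailed — this follows by dropping conjuncts from the dropping event's description.
(f) Not entailed — 'silently' adds information not in the original event.

(a), (b), (d), (e)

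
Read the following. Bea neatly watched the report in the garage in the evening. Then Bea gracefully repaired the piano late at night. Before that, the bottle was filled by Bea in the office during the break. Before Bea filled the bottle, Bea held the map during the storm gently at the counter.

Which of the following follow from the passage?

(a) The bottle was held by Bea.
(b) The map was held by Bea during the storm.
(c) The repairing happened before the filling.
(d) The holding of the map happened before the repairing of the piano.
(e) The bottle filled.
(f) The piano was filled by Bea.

(b), (d), (e)

(a) Not entailed — Bea held the map, not the bottle; the bottle belongs to the filling event.
(b) Entailed — every conjunct here is already in the original holding event.
(c) Not entailed — the narrative places the filling before the repairing, not after.
(d) Entailed — the narrative places the holding before the repairing.
(e) Entailed — 'Bea filled the bottle' is causative; it entails the inchoative 'the bottle filled'.
(f) Not entailed — Bea filled the bottle, not the piano; the piano belongs to the repairing event.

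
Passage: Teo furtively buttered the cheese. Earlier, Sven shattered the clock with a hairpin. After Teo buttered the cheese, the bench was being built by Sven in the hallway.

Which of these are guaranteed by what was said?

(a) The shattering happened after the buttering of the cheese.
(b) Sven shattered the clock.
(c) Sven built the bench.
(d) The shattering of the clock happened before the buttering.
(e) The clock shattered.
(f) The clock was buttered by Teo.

(a) Not entailed — the narrative places the shattering before the buttering, not after.
(b) Entailed — dropping 'with a hairpin' leaves a sub-description the original still satisfies.
(c) Not entailed — 'was building' is progressive on an accomplishment; it does not entail the completed 'built'.
(d) Entailed — the narrative places the shattering before the buttering.
(e) Entailed — 'Sven shattered the clock' is causative; it entails the inchoative 'the clock shattered'.
(f) Not entailed — Teo buttered the cheese, not the clock; the clock belongs to the shattering event.

(b), (d), (e)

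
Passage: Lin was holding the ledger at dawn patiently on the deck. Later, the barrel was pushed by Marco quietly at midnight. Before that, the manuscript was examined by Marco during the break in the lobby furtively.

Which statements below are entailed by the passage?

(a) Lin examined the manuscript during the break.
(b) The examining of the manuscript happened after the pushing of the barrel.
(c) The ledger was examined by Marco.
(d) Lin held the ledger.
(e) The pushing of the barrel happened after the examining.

(a) Not entailed — the passage has Marco examining the manuscript, not Lin.
(b) Not entailed — the narrative places the examining before the pushing, not after.
(c) Not entailed — Marco examined the manuscript, not the ledger; the ledger belongs to the holding event.
(d) Entailed — 'hold' is an activity; 'was holding' entails that some holding happened, so 'held' holds.
(e) Entailed — the narrative places the examining before the pushing.

(d), (e)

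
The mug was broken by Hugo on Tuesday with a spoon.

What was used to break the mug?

'with a spoon' marks the instrument of the breaking event.

a spoon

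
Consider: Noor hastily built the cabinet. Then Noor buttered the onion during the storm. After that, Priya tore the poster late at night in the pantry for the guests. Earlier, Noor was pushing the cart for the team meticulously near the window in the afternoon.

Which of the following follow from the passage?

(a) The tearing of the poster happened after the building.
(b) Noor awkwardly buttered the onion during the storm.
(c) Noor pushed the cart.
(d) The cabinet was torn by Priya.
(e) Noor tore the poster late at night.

(a), (c)

(a) Entailed — the narrative places the building before the tearing.
(b) Not entailed — 'awkwardly' adds information not in the original event.
(c) Entailed — 'push' is an activity; 'was pushing' entails that some pushing happened, so 'pushed' holds.
(d) Not entailed — Priya tore the poster, not the cabinet; the cabinet belongs to the building event.
(e) Not entailed — the passage has Priya tearing the poster, not Noor.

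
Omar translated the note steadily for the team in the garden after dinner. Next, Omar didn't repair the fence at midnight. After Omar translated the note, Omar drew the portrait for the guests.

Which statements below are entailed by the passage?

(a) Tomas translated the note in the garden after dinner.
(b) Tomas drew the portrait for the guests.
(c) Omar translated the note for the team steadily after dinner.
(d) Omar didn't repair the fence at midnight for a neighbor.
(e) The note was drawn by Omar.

(c), (d)

(a) Not entailed — the passage has Omar translating the note, not Tomas.
(b) Not entailed — the passage has Omar drawing the portrait, not Tomas.
(c) Entailed — this follows by dropping conjuncts from the translating event's description.
(d) Entailed — under negation, adding a further restriction is entailed: if no such repairing event occurred, none occurred for a neighbor either.
(e) Not entailed — Omar drew the portrait, not the note; the note belongs to the translating event.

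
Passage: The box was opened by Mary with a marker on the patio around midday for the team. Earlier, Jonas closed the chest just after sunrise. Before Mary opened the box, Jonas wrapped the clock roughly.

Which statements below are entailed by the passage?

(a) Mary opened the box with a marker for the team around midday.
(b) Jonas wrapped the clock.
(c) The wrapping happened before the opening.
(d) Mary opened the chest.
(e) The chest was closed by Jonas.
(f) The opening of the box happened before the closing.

(a), (b), (c), (e)

(a) Entailed — every conjunct here is already in the original opening event.
(b) Entailed — the original entails any weakening of itself; this just drops 'roughly'.
(c) Entailed — the narrative places the wrapping before the opening.
(d) Not entailed — Mary opened the box, not the chest; the chest belongs to the closing event.
(e) Entailed — the original entails any weakening of itself; this just drops 'just after sunrise'.
(f) Not entailed — the narrative places the closing before the opening, not after.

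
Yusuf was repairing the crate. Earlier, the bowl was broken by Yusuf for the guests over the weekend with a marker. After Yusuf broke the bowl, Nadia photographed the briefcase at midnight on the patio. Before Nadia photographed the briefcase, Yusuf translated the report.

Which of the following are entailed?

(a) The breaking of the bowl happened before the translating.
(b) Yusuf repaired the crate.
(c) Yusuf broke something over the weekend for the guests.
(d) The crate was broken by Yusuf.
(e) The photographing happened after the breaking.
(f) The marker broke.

(a) Not entailed — the narrative doesn't order the breaking relative to the translating.
(b) Not entailed — 'was repairing' is progressive on an accomplishment; it does not entail the completed 'repaired'.
(c) Entailed — this follows by dropping conjuncts from the breaking event's description.
(d) Not entailed — Yusuf broke the bowl, not the crate; the crate belongs to the repairing event.
(e) Entailed — the narrative places the breaking before the photographing.
(f) Not entailed — the bowl is what broke, not the marker.

(c), (e)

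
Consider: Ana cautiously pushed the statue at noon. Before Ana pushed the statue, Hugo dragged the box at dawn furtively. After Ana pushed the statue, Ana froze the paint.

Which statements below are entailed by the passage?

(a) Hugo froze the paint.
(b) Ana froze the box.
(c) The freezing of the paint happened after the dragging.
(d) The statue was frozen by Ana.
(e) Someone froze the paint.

(c), (e)

(a) Not entailed — the passage has Ana freezing the paint, not Hugo.
(b) Not entailed — Ana froze the paint, not the box; the box belongs to the dragging event.
(c) Entailed — the narrative places the dragging before the freezing.
(d) Not entailed — Ana froze the paint, not the statue; the statue belongs to the pushing event.
(e) Entailed — every conjunct here is already in the original freezing event.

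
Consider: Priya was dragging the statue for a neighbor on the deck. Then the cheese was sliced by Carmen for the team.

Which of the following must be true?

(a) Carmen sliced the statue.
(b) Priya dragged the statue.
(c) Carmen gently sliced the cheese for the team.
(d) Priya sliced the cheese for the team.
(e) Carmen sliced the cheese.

(a) Not entailed — Carmen sliced the cheese, not the statue; the statue belongs to the dragging event.
(b) Entailed — 'drag' is an activity; 'was dragging' entails that some dragging happened, so 'dragged' holds.
(c) Not entailed — 'gently' adds information not in the original event.
(d) Not entailed — the passage has Carmen slicing the cheese, not Priya.
(e) Entailed — every conjunct here is already in the original slicing event.

(b), (e)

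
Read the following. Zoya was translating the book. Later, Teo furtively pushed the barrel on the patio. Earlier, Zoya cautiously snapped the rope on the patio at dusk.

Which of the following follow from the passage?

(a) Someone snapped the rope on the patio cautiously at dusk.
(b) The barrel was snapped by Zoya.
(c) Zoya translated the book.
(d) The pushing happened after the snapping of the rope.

(a) Entailed — every conjunct here is already in the original snapping event.
(b) Not entailed — Zoya snapped the rope, not the barrel; the barrel belongs to the pushing event.
(c) Not entailed — 'was translating' is progressive on an accomplishment; it does not entail the completed 'translated'.
(d) Entailed — the narrative places the snapping before the pushing.

(a), (d)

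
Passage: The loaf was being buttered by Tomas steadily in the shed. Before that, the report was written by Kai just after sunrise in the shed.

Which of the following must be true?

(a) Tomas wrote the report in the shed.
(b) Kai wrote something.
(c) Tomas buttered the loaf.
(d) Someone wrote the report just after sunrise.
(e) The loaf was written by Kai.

(a) Not entailed — the passage has Kai writing the report, not Tomas.
(b) Entailed — dropping 'in the shed', 'just after sunrise' and generalizing the patient leaves a sub-description the original still satisfies.
(c) Not entailed — 'was buttering' is progressive on an accomplishment; it does not entail the completed 'buttered'.
(d) Entailed — the original entails any weakening of itself; this just drops 'in the shed' and generalizes the agent.
(e) Not entailed — Kai wrote the report, not the loaf; the loaf belongs to the buttering event.

(b), (d)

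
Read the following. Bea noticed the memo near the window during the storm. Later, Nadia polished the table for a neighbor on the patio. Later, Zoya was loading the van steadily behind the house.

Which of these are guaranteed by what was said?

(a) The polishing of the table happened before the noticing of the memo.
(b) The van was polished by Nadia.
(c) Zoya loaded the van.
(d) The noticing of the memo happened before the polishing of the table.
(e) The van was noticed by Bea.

(d)

(a) Not entailed — the narrative places the noticing before the polishing, not after.
(b) Not entailed — Nadia polished the table, not the van; the van belongs to the loading event.
(c) Not entailed — 'was loading' is progressive on an accomplishment; it does not entail the completed 'loaded'.
(d) Entailed — the narrative places the noticing before the polishing.
(e) Not entailed — Bea noticed the memo, not the van; the van belongs to the loading event.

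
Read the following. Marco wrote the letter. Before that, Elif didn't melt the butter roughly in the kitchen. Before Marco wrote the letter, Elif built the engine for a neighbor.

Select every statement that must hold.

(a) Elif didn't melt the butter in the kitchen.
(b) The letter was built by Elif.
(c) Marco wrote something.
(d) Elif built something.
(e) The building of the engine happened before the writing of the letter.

(c), (d), (e)

(a) Not entailed — dropping 'roughly' under negation is not valid — the original leaves open that Elif melted the butter some other way.
(b) Not entailed — Elif built the engine, not the letter; the letter belongs to the writing event.
(c) Entailed — this follows by dropping conjuncts from the writing event's description.
(d) Entailed — dropping 'for a neighbor' and generalizing the patient leaves a sub-description the original still satisfies.
(e) Entailed — the narrative places the building before the writing.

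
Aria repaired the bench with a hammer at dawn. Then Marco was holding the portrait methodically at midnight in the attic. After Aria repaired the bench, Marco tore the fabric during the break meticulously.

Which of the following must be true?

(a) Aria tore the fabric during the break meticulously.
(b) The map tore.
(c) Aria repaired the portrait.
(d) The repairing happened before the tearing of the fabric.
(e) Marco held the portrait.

(d), (e)

(a) Not entailed — the passage has Marco tearing the fabric, not Aria.
(b) Not entailed — the fabric is what tore, not the map.
(c) Not entailed — Aria repaired the bench, not the portrait; the portrait belongs to the holding event.
(d) Entailed — the narrative places the repairing before the tearing.
(e) Entailed — 'hold' is an activity; 'was holding' entails that some holding happened, so 'held' holds.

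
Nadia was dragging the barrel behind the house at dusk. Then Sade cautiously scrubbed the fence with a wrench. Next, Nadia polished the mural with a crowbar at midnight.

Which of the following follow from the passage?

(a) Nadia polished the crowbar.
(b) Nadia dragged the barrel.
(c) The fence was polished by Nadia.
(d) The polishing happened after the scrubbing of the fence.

(b), (d)

(a) Not entailed — the crowbar is the instrument, not what was polished.
(b) Entailed — 'drag' is an activity; 'was dragging' entails that some dragging happened, so 'dragged' holds.
(c) Not entailed — Nadia polished the mural, not the fence; the fence belongs to the scrubbing event.
(d) Entailed — the narrative places the scrubbing before the polishing.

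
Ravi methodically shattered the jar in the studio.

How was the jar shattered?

methodically

'methodically' marks the manner of the shattering event.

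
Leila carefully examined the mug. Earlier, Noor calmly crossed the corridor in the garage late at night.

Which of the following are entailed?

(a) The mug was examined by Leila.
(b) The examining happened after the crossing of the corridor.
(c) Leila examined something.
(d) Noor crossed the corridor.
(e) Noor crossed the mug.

(a) Entailed — this follows by dropping conjuncts from the examining event's description.
(b) Entailed — the narrative places the crossing before the examining.
(c) Entailed — the original entails any weakening of itself; this just drops 'carefully' and generalizes the patient.
(d) Entailed — every conjunct here is already in the original crossing event.
(e) Not entailed — Noor crossed the corridor, not the mug; the mug belongs to the examining event.

(a), (b), (c), (d)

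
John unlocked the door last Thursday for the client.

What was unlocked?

the door

'the door' marks the patient of the unlocking event.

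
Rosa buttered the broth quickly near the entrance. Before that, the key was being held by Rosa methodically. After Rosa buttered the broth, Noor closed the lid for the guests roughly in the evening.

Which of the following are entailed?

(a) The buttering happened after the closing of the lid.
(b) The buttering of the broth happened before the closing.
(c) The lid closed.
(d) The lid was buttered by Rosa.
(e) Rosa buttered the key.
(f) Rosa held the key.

(b), (c), (f)

(a) Not entailed — the narrative places the buttering before the closing, not after.
(b) Entailed — the narrative places the buttering before the closing.
(c) Entailed — 'Noor closed the lid' is causative; it entails the inchoative 'the lid closed'.
(d) Not entailed — Rosa buttered the broth, not the lid; the lid belongs to the closing event.
(e) Not entailed — Rosa buttered the broth, not the key; the key belongs to the holding event.
(f) Entailed — 'hold' is an activity; 'was holding' entails that some holding happened, so 'held' holds.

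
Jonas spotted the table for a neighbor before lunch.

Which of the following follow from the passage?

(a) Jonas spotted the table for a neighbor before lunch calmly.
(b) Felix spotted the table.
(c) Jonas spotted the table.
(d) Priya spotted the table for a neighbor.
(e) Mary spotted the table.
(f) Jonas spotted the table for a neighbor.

(a) Not entailed — 'calmly' adds information not in the original event.
(b) Not entailed — the passage has Jonas spotting the table, not Felix.
(c) Entailed — this follows by dropping conjuncts from the spotting event's description.
(d) Not entailed — the passage has Jonas spotting the table, not Priya.
(e) Not entailed — the passage has Jonas spotting the table, not Mary.
(f) Entailed — the original entails any weakening of itself; this just drops 'before lunch'.

(c), (f)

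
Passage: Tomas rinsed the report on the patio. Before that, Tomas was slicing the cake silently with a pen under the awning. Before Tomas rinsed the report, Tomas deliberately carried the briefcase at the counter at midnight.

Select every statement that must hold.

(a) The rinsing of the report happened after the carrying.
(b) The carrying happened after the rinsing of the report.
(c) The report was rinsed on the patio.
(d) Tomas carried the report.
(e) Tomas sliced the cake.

(a), (c)

(a) Entailed — the narrative places the carrying before the rinsing.
(b) Not entailed — the narrative places the carrying before the rinsing, not after.
(c) Entailed — generalizing the agent leaves a sub-description the original still satisfies.
(d) Not entailed — Tomas carried the briefcase, not the report; the report belongs to the rinsing event.
(e) Not entailed — 'was slicing' is progressive on an accomplishment; it does not entail the completed 'sliced'.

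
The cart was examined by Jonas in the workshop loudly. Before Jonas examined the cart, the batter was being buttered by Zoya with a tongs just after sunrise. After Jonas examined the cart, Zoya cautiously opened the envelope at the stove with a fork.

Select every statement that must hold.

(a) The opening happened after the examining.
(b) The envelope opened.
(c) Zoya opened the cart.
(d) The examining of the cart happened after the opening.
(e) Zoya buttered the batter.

(a) Entailed — the narrative places the examining before the opening.
(b) Entailed — 'Zoya opened the envelope' is causative; it entails the inchoative 'the envelope opened'.
(c) Not entailed — Zoya opened the envelope, not the cart; the cart belongs to the examining event.
(d) Not entailed — the narrative places the examining before the opening, not after.
(e) Not entailed — 'was buttering' is progressive on an accomplishment; it does not entail the completed 'buttered'.

(a), (b)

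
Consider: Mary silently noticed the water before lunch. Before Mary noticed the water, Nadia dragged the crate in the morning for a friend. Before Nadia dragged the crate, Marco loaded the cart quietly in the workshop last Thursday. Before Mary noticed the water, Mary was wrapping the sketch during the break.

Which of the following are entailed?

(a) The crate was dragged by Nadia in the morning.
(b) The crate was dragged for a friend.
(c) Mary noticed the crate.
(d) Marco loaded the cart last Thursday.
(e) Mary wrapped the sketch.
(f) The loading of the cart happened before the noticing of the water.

(a), (b), (d), (f)

(a) Entailed — dropping 'for a friend' leaves a sub-description the original still satisfies.
(b) Entailed — dropping 'in the morning' and generalizing the agent leaves a sub-description the original still satisfies.
(c) Not entailed — Mary noticed the water, not the crate; the crate belongs to the dragging event.
(d) Entailed — dropping 'quietly', 'in the workshop' leaves a sub-description the original still satisfies.
(e) Not entailed — 'was wrapping' is progressive on an accomplishment; it does not entail the completed 'wrapped'.
(f) Entailed — the narrative places the loading before the noticing.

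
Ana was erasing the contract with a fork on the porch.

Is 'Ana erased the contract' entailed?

'was erasing' is progressive; for an accomplishment like 'erase the contract', it doesn't entail completion.

no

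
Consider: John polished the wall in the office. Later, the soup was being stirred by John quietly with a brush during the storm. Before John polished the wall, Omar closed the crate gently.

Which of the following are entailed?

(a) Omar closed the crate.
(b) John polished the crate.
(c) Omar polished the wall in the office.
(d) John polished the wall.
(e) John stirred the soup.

(a) Entailed — this follows by dropping conjuncts from the closing event's description.
(b) Not entailed — John polished the wall, not the crate; the crate belongs to the closing event.
(c) Not entailed — the passage has John polishing the wall, not Omar.
(d) Entailed — the original entails any weakening of itself; this just drops 'in the office'.
(e) Entailed — 'stir' is an activity; 'was stirring' entails that some stirring happened, so 'stirred' holds.

(a), (d), (e)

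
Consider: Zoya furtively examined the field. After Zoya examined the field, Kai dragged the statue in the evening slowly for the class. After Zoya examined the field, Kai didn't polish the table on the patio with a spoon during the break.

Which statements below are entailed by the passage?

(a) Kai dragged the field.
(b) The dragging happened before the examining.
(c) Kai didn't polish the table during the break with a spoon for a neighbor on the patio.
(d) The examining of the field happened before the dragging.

(c), (d)

(a) Not entailed — Kai dragged the statue, not the field; the field belongs to the examining event.
(b) Not entailed — the narrative places the examining before the dragging, not after.
(c) Entailed — under negation, adding a further restriction is entailed: if no such polishing event occurred, none occurred for a neighbor either.
(d) Entailed — the narrative places the examining before the dragging.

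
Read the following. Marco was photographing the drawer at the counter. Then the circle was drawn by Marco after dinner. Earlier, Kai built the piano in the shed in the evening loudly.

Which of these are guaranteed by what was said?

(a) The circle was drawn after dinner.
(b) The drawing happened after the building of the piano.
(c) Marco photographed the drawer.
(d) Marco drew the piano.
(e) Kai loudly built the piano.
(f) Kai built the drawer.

(a) Entailed — this follows by dropping conjuncts from the drawing event's description.
(b) Entailed — the narrative places the building before the drawing.
(c) Not entailed — 'was photographing' is progressive on an accomplishment; it does not entail the completed 'photographed'.
(d) Not entailed — Marco drew the circle, not the piano; the piano belongs to the building event.
(e) Entailed — every conjunct here is already in the original building event.
(f) Not entailed — Kai built the piano, not the drawer; the drawer belongs to the photographing event.

(a), (b), (e)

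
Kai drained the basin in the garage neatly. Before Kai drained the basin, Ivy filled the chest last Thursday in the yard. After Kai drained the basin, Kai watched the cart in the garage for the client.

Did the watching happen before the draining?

The narrative orders the draining before the watching.

no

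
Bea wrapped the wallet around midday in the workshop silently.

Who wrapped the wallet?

'Bea' marks the agent of the wrapping event.

Bea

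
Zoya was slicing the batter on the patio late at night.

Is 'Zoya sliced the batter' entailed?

'was slicing' is progressive; for an accomplishment like 'slice the batter', it doesn't entail completion.

no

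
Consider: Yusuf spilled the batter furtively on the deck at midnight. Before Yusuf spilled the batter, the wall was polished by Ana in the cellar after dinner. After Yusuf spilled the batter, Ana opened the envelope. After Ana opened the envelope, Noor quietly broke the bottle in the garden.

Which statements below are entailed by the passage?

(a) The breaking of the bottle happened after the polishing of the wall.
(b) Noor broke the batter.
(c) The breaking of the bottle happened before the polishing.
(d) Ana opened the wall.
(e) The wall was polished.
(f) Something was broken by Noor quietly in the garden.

(a), (e), (f)

(a) Entailed — the narrative places the polishing before the breaking.
(b) Not entailed — Noor broke the bottle, not the batter; the batter belongs to the spilling event.
(c) Not entailed — the narrative places the polishing before the breaking, not after.
(d) Not entailed — Ana opened the envelope, not the wall; the wall belongs to the polishing event.
(e) Entailed — this follows by dropping conjuncts from the polishing event's description.
(f) Entailed — generalizing the patient leaves a sub-description the original still satisfies.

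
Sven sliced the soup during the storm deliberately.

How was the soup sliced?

deliberately

'deliberately' marks the manner of the slicing event.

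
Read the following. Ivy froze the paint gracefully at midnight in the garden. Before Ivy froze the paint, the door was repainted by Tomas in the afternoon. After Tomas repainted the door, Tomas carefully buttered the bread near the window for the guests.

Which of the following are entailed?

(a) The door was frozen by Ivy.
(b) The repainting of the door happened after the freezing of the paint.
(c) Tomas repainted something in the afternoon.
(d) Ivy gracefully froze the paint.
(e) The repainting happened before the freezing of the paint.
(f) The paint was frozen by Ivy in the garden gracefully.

(a) Not entailed — Ivy froze the paint, not the door; the door belongs to the repainting event.
(b) Not entailed — the narrative places the repainting before the freezing, not after.
(c) Entailed — every conjunct here is already in the original repainting event.
(d) Entailed — every conjunct here is already in the original freezing event.
(e) Entailed — the narrative places the repainting before the freezing.
(f) Entailed — the original entails any weakening of itself; this just drops 'at midnight'.

(c), (d), (e), (f)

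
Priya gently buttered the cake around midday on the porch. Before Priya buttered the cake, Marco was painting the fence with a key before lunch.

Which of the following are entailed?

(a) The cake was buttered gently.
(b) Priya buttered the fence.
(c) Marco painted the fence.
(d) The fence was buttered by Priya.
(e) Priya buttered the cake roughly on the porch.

(a) Entailed — this follows by dropping conjuncts from the buttering event's description.
(b) Not entailed — Priya buttered the cake, not the fence; the fence belongs to the painting event.
(c) Not entailed — 'was painting' is progressive on an accomplishment; it does not entail the completed 'painted'.
(d) Not entailed — Priya buttered the cake, not the fence; the fence belongs to the painting event.
(e) Not entailed — 'roughly' adds a manner not in (and inconsistent with) the original.

(a)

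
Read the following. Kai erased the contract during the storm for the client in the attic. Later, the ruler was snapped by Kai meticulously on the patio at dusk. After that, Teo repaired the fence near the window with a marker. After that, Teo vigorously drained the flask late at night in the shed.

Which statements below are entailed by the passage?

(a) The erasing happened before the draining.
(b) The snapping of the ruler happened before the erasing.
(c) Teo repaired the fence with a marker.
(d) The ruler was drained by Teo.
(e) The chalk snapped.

(a), (c)

(a) Entailed — the narrative places the erasing before the draining.
(b) Not entailed — the narrative places the erasing before the snapping, not after.
(c) Entailed — this follows by dropping conjuncts from the repairing event's description.
(d) Not entailed — Teo drained the flask, not the ruler; the ruler belongs to the snapping event.
(e) Not entailed — the ruler is what snapped, not the chalk.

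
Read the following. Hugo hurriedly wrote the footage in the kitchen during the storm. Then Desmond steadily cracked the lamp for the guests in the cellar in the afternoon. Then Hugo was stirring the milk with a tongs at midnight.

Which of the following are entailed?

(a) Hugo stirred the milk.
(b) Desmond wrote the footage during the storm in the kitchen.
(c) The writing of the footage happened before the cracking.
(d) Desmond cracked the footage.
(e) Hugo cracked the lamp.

(a) Entailed — 'stir' is an activity; 'was stirring' entails that some stirring happened, so 'stirred' holds.
(b) Not entailed — the passage has Hugo writing the footage, not Desmond.
(c) Entailed — the narrative places the writing before the cracking.
(d) Not entailed — Desmond cracked the lamp, not the footage; the footage belongs to the writing event.
(e) Not entailed — the passage has Desmond cracking the lamp, not Hugo.

(a), (c)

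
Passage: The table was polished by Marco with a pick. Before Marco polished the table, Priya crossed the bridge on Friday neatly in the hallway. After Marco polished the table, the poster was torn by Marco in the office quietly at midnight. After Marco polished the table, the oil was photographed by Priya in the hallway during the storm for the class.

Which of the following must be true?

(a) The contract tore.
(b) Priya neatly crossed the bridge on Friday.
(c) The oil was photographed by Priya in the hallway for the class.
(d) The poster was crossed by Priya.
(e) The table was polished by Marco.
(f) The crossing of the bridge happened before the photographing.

(a) Not entailed — the poster is what tore, not the contract.
(b) Entailed — dropping 'in the hallway' leaves a sub-description the original still satisfies.
(c) Entailed — every conjunct here is already in the original photographing event.
(d) Not entailed — Priya crossed the bridge, not the poster; the poster belongs to the tearing event.
(e) Entailed — the original entails any weakening of itself; this just drops 'with a pick'.
(f) Entailed — the narrative places the crossing before the photographing.

(b), (c), (e), (f)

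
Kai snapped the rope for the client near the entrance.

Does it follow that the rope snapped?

'Kai snapped the rope' is the causative; it entails the inchoative 'the rope snapped'.

yes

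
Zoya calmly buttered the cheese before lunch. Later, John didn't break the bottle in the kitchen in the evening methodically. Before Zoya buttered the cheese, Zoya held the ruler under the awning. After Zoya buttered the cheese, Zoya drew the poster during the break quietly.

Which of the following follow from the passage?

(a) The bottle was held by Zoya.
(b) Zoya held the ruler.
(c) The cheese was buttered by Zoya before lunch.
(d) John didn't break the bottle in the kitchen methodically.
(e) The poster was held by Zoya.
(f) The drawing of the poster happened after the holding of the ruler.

(b), (c), (f)

(a) Not entailed — Zoya held the ruler, not the bottle; the bottle belongs to the breaking event.
(b) Entailed — the original entails any weakening of itself; this just drops 'under the awning'.
(c) Entailed — every conjunct here is already in the original buttering event.
(d) Not entailed — dropping 'in the evening' under negation is not valid — the original leaves open that John broke the bottle some other way.
(e) Not entailed — Zoya held the ruler, not the poster; the poster belongs to the drawing event.
(f) Entailed — the narrative places the holding before the drawing.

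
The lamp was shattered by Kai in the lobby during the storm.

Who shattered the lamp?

'Kai' marks the agent of the shattering event.

Kai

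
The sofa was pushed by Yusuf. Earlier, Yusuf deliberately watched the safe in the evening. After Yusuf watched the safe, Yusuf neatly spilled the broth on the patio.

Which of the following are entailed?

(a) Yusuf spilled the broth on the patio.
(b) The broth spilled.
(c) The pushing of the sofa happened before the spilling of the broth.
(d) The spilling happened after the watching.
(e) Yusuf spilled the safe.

(a) Entailed — the original entails any weakening of itself; this just drops 'neatly'.
(b) Entailed — 'Yusuf spilled the broth' is causative; it entails the inchoative 'the broth spilled'.
(c) Not entailed — the narrative doesn't order the pushing relative to the spilling.
(d) Entailed — the narrative places the watching before the spilling.
(e) Not entailed — Yusuf spilled the broth, not the safe; the safe belongs to the watching event.

(a), (b), (d)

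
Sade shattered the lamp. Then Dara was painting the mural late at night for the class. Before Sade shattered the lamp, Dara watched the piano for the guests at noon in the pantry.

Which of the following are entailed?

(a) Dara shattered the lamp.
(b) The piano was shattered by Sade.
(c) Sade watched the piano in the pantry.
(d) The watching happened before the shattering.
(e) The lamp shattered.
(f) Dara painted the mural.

(d), (e)

(a) Not entailed — the passage has Sade shattering the lamp, not Dara.
(b) Not entailed — Sade shattered the lamp, not the piano; the piano belongs to the watching event.
(c) Not entailed — the passage has Dara watching the piano, not Sade.
(d) Entailed — the narrative places the watching before the shattering.
(e) Entailed — 'Sade shattered the lamp' is causative; it entails the inchoative 'the lamp shattered'.
(f) Not entailed — 'was painting' is progressive on an accomplishment; it does not entail the completed 'painted'.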